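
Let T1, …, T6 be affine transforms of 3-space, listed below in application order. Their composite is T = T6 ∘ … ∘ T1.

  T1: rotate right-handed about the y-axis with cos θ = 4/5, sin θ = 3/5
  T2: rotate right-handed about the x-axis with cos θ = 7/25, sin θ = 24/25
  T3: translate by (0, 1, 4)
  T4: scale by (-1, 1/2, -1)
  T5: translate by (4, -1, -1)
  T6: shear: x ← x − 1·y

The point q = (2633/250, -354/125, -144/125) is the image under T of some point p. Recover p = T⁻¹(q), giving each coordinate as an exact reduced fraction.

T1 = [4/5 0 3/5 0; 0 1 0 0; -3/5 0 4/5 0; 0 0 0 1]
T2·T1 = [4/5 0 3/5 0; 72/125 7/25 -96/125 0; -21/125 24/25 28/125 0; 0 0 0 1]
T3·…·T1 = [4/5 0 3/5 0; 72/125 7/25 -96/125 1; -21/125 24/25 28/125 4; 0 0 0 1]
T4·…·T1 = [-4/5 0 -3/5 0; 36/125 7/50 -48/125 1/2; 21/125 -24/25 -28/125 -4; 0 0 0 1]
T5·…·T1 = [-4/5 0 -3/5 4; 36/125 7/50 -48/125 -1/2; 21/125 -24/25 -28/125 -5; 0 0 0 1]
T6·…·T1 = [-136/125 -7/50 -27/125 9/2; 36/125 7/50 -48/125 -1/2; 21/125 -24/25 -28/125 -5; 0 0 0 1]
det M = 1/2; M⁻¹ = [-4/5 44/125 21/125 577/125; 0 14/25 -24/25 -113/25; -3/5 -267/125 -28/125 64/125; 0 0 0 1]
M⁻¹ · (2633/250, -354/125, -144/125)ᵀ = (-5, -5, 1/2)ᵀ

p = (-5, -5, 1/2)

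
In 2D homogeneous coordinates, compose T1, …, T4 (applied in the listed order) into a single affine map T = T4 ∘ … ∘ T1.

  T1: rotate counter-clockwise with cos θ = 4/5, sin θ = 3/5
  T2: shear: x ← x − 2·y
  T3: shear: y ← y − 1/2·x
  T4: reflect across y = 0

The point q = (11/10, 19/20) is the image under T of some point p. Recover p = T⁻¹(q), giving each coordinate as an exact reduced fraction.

T1 = [4/5 -3/5 0; 3/5 4/5 0; 0 0 1]
T2·T1 = [-2/5 -11/5 0; 3/5 4/5 0; 0 0 1]
T3·…·T1 = [-2/5 -11/5 0; 4/5 19/10 0; 0 0 1]
T4·…·T1 = [-2/5 -11/5 0; -4/5 -19/10 0; 0 0 1]
det M = -1; M⁻¹ = [19/10 -11/5 0; -4/5 2/5 0; 0 0 1]
M⁻¹ · (11/10, 19/20)ᵀ = (0, -1/2)ᵀ

p = (0, -1/2)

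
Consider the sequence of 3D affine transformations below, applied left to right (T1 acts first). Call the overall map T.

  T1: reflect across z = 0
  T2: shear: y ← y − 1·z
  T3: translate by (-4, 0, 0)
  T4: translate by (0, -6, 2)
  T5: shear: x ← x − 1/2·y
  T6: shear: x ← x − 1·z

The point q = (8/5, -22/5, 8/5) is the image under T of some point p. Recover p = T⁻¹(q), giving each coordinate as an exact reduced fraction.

T1 = [1 0 0 0; 0 1 0 0; 0 0 -1 0; 0 0 0 1]
T2·T1 = [1 0 0 0; 0 1 1 0; 0 0 -1 0; 0 0 0 1]
T3·…·T1 = [1 0 0 -4; 0 1 1 0; 0 0 -1 0; 0 0 0 1]
T4·…·T1 = [1 0 0 -4; 0 1 1 -6; 0 0 -1 2; 0 0 0 1]
T5·…·T1 = [1 -1/2 -1/2 -1; 0 1 1 -6; 0 0 -1 2; 0 0 0 1]
T6·…·T1 = [1 -1/2 1/2 -3; 0 1 1 -6; 0 0 -1 2; 0 0 0 1]
det M = -1; M⁻¹ = [1 1/2 1 4; 0 1 1 4; 0 0 -1 2; 0 0 0 1]
M⁻¹ · (8/5, -22/5, 8/5)ᵀ = (5, 6/5, 2/5)ᵀ

p = (5, 6/5, 2/5)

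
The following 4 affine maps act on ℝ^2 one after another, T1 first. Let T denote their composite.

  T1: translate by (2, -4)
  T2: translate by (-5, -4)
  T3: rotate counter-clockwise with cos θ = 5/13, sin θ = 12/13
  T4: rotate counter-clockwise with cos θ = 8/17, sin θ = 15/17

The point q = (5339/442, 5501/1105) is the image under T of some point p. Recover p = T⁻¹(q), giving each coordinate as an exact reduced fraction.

p = (-4/5, -9/2)

T1 = [1 0 2; 0 1 -4; 0 0 1]
T2·T1 = [1 0 -3; 0 1 -8; 0 0 1]
T3·…·T1 = [5/13 -12/13 81/13; 12/13 5/13 -76/13; 0 0 1]
T4·…·T1 = [-140/221 -171/221 1788/221; 171/221 -140/221 607/221; 0 0 1]
det M = 1; M⁻¹ = [-140/221 171/221 3; -171/221 -140/221 8; 0 0 1]
M⁻¹ · (5339/442, 5501/1105)ᵀ = (-4/5, -9/2)ᵀ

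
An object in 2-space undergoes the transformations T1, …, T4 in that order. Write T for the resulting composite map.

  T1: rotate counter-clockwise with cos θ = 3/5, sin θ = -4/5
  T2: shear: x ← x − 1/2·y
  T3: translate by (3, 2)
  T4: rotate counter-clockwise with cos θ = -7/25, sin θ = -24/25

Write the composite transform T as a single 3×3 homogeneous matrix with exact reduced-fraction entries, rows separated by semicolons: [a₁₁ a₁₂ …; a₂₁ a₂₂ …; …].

T = [-131/125 109/250 27/25; -92/125 -81/125 -86/25; 0 0 1]

T1 = [3/5 4/5 0; -4/5 3/5 0; 0 0 1]
T2·T1 = [1 1/2 0; -4/5 3/5 0; 0 0 1]
T3·…·T1 = [1 1/2 3; -4/5 3/5 2; 0 0 1]
T4·…·T1 = [-131/125 109/250 27/25; -92/125 -81/125 -86/25; 0 0 1]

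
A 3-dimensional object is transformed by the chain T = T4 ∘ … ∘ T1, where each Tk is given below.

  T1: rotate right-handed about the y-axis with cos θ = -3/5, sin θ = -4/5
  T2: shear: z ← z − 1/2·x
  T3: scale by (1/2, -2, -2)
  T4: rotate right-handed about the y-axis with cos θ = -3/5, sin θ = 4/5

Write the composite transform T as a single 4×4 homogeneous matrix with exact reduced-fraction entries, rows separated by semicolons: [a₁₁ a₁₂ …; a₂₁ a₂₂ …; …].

T1 = [-3/5 0 -4/5 0; 0 1 0 0; 4/5 0 -3/5 0; 0 0 0 1]
T2·T1 = [-3/5 0 -4/5 0; 0 1 0 0; 11/10 0 -1/5 0; 0 0 0 1]
T3·…·T1 = [-3/10 0 -2/5 0; 0 -2 0 0; -11/5 0 2/5 0; 0 0 0 1]
T4·…·T1 = [-79/50 0 14/25 0; 0 -2 0 0; 39/25 0 2/25 0; 0 0 0 1]

T = [-79/50 0 14/25 0; 0 -2 0 0; 39/25 0 2/25 0; 0 0 0 1]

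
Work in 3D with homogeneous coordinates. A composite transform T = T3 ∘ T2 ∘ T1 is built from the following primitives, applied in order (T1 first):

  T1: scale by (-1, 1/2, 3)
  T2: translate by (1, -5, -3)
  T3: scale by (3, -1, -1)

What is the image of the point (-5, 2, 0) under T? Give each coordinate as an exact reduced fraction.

T(p) = (18, 4, 3)

T1 scale by (-1, 1/2, 3): (-5, 2, 0) → (5, 1, 0)
T2 translate by (1, -5, -3): (5, 1, 0) → (6, -4, -3)
T3 scale by (3, -1, -1): (6, -4, -3) → (18, 4, 3)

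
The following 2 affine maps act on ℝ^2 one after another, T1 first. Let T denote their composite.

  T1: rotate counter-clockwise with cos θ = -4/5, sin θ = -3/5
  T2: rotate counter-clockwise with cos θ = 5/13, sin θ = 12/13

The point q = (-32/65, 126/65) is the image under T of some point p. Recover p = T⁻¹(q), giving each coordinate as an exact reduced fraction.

p = (-2, 0)

T1 = [-4/5 3/5 0; -3/5 -4/5 0; 0 0 1]
T2·T1 = [16/65 63/65 0; -63/65 16/65 0; 0 0 1]
det M = 1; M⁻¹ = [16/65 -63/65 0; 63/65 16/65 0; 0 0 1]
M⁻¹ · (-32/65, 126/65)ᵀ = (-2, 0)ᵀ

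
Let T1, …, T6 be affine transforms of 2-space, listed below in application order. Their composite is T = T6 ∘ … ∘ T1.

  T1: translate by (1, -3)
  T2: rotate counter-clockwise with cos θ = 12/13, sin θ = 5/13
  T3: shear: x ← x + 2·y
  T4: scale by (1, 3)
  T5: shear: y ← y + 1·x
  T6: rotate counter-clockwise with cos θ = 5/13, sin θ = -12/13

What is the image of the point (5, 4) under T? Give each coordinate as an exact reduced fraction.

T1 translate by (1, -3): (5, 4) → (6, 1)
T2 rotate counter-clockwise with cos θ = 12/13, sin θ = 5/13: (6, 1) → (67/13, 42/13)
T3 shear: x ← x + 2·y: (67/13, 42/13) → (151/13, 42/13)
T4 scale by (1, 3): (151/13, 42/13) → (151/13, 126/13)
T5 shear: y ← y + 1·x: (151/13, 126/13) → (151/13, 277/13)
T6 rotate counter-clockwise with cos θ = 5/13, sin θ = -12/13: (151/13, 277/13) → (4079/169, -427/169)

T(p) = (4079/169, -427/169)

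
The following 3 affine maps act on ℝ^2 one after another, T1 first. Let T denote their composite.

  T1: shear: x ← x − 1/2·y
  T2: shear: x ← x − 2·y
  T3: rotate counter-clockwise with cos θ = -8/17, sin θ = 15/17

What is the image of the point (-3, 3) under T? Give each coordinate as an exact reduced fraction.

T(p) = (39/17, -363/34)

T1 shear: x ← x − 1/2·y: (-3, 3) → (-9/2, 3)
T2 shear: x ← x − 2·y: (-9/2, 3) → (-21/2, 3)
T3 rotate counter-clockwise with cos θ = -8/17, sin θ = 15/17: (-21/2, 3) → (39/17, -363/34)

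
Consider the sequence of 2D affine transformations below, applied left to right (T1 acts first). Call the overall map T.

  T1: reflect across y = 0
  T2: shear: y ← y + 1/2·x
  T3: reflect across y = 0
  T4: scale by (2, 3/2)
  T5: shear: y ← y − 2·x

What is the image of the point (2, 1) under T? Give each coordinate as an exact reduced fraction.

T(p) = (4, -8)

T1 reflect across y = 0: (2, 1) → (2, -1)
T2 shear: y ← y + 1/2·x: (2, -1) → (2, 0)
T3 reflect across y = 0: (2, 0) → (2, 0)
T4 scale by (2, 3/2): (2, 0) → (4, 0)
T5 shear: y ← y − 2·x: (4, 0) → (4, -8)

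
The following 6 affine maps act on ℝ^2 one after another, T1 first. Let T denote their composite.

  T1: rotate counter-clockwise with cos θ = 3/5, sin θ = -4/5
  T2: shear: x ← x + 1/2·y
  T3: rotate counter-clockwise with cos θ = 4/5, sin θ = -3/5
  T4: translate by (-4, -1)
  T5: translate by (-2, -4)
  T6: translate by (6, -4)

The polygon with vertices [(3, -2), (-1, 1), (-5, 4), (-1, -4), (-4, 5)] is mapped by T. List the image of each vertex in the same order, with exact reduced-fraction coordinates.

T1 rotate counter-clockwise with cos θ = 3/5, sin θ = -4/5: (3, -2) → (1/5, -18/5); (-1, 1) → (1/5, 7/5); (-5, 4) → (1/5, 32/5); (-1, -4) → (-19/5, -8/5); (-4, 5) → (8/5, 31/5)
T2 shear: x ← x + 1/2·y: (1/5, -18/5) → (-8/5, -18/5); (1/5, 7/5) → (9/10, 7/5); (1/5, 32/5) → (17/5, 32/5); (-19/5, -8/5) → (-23/5, -8/5); (8/5, 31/5) → (47/10, 31/5)
T3 rotate counter-clockwise with cos θ = 4/5, sin θ = -3/5: (-8/5, -18/5) → (-86/25, -48/25); (9/10, 7/5) → (39/25, 29/50); (17/5, 32/5) → (164/25, 77/25); (-23/5, -8/5) → (-116/25, 37/25); (47/10, 31/5) → (187/25, 107/50)
T4 translate by (-4, -1): (-86/25, -48/25) → (-186/25, -73/25); (39/25, 29/50) → (-61/25, -21/50); (164/25, 77/25) → (64/25, 52/25); (-116/25, 37/25) → (-216/25, 12/25); (187/25, 107/50) → (87/25, 57/50)
T5 translate by (-2, -4): (-186/25, -73/25) → (-236/25, -173/25); (-61/25, -21/50) → (-111/25, -221/50); (64/25, 52/25) → (14/25, -48/25); (-216/25, 12/25) → (-266/25, -88/25); (87/25, 57/50) → (37/25, -143/50)
T6 translate by (6, -4): (-236/25, -173/25) → (-86/25, -273/25); (-111/25, -221/50) → (39/25, -421/50); (14/25, -48/25) → (164/25, -148/25); (-266/25, -88/25) → (-116/25, -188/25); (37/25, -143/50) → (187/25, -343/50)

image vertices: (-86/25, -273/25), (39/25, -421/50), (164/25, -148/25), (-116/25, -188/25), (187/25, -343/50)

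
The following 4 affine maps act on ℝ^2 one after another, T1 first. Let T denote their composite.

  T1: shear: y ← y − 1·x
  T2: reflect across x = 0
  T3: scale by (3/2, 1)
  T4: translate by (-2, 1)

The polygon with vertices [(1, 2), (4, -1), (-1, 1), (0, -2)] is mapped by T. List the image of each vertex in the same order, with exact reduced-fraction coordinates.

T1 shear: y ← y − 1·x: (1, 2) → (1, 1); (4, -1) → (4, -5); (-1, 1) → (-1, 2); (0, -2) → (0, -2)
T2 reflect across x = 0: (1, 1) → (-1, 1); (4, -5) → (-4, -5); (-1, 2) → (1, 2); (0, -2) → (0, -2)
T3 scale by (3/2, 1): (-1, 1) → (-3/2, 1); (-4, -5) → (-6, -5); (1, 2) → (3/2, 2); (0, -2) → (0, -2)
T4 translate by (-2, 1): (-3/2, 1) → (-7/2, 2); (-6, -5) → (-8, -4); (3/2, 2) → (-1/2, 3); (0, -2) → (-2, -1)

image vertices: (-7/2, 2), (-8, -4), (-1/2, 3), (-2, -1)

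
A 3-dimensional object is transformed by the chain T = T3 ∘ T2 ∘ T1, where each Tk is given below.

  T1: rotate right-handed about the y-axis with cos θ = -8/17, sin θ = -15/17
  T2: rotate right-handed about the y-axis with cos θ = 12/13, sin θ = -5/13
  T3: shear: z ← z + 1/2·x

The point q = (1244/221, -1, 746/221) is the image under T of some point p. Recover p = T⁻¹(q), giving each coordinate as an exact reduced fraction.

T1 = [-8/17 0 -15/17 0; 0 1 0 0; 15/17 0 -8/17 0; 0 0 0 1]
T2·T1 = [-171/221 0 -140/221 0; 0 1 0 0; 140/221 0 -171/221 0; 0 0 0 1]
T3·…·T1 = [-171/221 0 -140/221 0; 0 1 0 0; 109/442 0 -241/221 0; 0 0 0 1]
det M = 1; M⁻¹ = [-241/221 0 140/221 0; 0 1 0 0; -109/442 0 -171/221 0; 0 0 0 1]
M⁻¹ · (1244/221, -1, 746/221)ᵀ = (-4, -1, -4)ᵀ

p = (-4, -1, -4)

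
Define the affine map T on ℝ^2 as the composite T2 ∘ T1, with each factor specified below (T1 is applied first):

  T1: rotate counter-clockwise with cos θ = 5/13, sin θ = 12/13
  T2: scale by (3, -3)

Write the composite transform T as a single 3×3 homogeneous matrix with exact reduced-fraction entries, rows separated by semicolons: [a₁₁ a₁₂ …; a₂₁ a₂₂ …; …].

T1 = [5/13 -12/13 0; 12/13 5/13 0; 0 0 1]
T2·T1 = [15/13 -36/13 0; -36/13 -15/13 0; 0 0 1]

T = [15/13 -36/13 0; -36/13 -15/13 0; 0 0 1]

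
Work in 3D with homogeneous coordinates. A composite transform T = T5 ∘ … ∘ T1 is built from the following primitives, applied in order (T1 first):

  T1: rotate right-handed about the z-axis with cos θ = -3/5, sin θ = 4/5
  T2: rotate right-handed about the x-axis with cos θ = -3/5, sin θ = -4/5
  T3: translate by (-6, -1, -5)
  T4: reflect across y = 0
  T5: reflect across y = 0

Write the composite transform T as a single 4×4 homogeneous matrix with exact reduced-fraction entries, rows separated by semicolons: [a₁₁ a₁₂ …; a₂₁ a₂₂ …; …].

T = [-3/5 -4/5 0 -6; -12/25 9/25 4/5 -1; -16/25 12/25 -3/5 -5; 0 0 0 1]

T1 = [-3/5 -4/5 0 0; 4/5 -3/5 0 0; 0 0 1 0; 0 0 0 1]
T2·T1 = [-3/5 -4/5 0 0; -12/25 9/25 4/5 0; -16/25 12/25 -3/5 0; 0 0 0 1]
T3·…·T1 = [-3/5 -4/5 0 -6; -12/25 9/25 4/5 -1; -16/25 12/25 -3/5 -5; 0 0 0 1]
T4·…·T1 = [-3/5 -4/5 0 -6; 12/25 -9/25 -4/5 1; -16/25 12/25 -3/5 -5; 0 0 0 1]
T5·…·T1 = [-3/5 -4/5 0 -6; -12/25 9/25 4/5 -1; -16/25 12/25 -3/5 -5; 0 0 0 1]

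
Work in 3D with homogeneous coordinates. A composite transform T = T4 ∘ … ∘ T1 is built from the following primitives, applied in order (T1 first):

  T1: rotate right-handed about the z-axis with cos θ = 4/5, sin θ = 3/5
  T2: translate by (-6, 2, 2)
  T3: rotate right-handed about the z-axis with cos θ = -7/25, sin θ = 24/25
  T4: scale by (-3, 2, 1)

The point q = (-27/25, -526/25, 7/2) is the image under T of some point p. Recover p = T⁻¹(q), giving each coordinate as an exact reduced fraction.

T1 = [4/5 -3/5 0 0; 3/5 4/5 0 0; 0 0 1 0; 0 0 0 1]
T2·T1 = [4/5 -3/5 0 -6; 3/5 4/5 0 2; 0 0 1 2; 0 0 0 1]
T3·…·T1 = [-4/5 -3/5 0 -6/25; 3/5 -4/5 0 -158/25; 0 0 1 2; 0 0 0 1]
T4·…·T1 = [12/5 9/5 0 18/25; 6/5 -8/5 0 -316/25; 0 0 1 2; 0 0 0 1]
det M = -6; M⁻¹ = [4/15 3/10 0 18/5; 1/5 -2/5 0 -26/5; 0 0 1 -2; 0 0 0 1]
M⁻¹ · (-27/25, -526/25, 7/2)ᵀ = (-3, 3, 3/2)ᵀ

p = (-3, 3, 3/2)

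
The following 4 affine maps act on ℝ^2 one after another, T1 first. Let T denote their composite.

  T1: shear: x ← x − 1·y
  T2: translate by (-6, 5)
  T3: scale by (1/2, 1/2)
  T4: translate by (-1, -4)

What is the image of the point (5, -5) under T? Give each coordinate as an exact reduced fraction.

T1 shear: x ← x − 1·y: (5, -5) → (10, -5)
T2 translate by (-6, 5): (10, -5) → (4, 0)
T3 scale by (1/2, 1/2): (4, 0) → (2, 0)
T4 translate by (-1, -4): (2, 0) → (1, -4)

T(p) = (1, -4)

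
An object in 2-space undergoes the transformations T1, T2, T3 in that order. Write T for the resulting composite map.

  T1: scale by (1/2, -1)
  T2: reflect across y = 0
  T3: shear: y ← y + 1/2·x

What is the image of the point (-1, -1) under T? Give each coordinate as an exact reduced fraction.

T1 scale by (1/2, -1): (-1, -1) → (-1/2, 1)
T2 reflect across y = 0: (-1/2, 1) → (-1/2, -1)
T3 shear: y ← y + 1/2·x: (-1/2, -1) → (-1/2, -5/4)

T(p) = (-1/2, -5/4)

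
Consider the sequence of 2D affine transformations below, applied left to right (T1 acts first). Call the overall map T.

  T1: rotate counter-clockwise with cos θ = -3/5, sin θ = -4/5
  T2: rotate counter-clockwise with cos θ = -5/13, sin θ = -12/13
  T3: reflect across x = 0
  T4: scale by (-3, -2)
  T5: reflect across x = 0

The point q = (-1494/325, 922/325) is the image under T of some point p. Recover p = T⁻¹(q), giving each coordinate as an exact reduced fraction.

T1 = [-3/5 4/5 0; -4/5 -3/5 0; 0 0 1]
T2·T1 = [-33/65 -56/65 0; 56/65 -33/65 0; 0 0 1]
T3·…·T1 = [33/65 56/65 0; 56/65 -33/65 0; 0 0 1]
T4·…·T1 = [-99/65 -168/65 0; -112/65 66/65 0; 0 0 1]
T5·…·T1 = [99/65 168/65 0; -112/65 66/65 0; 0 0 1]
det M = 6; M⁻¹ = [11/65 -28/65 0; 56/195 33/130 0; 0 0 1]
M⁻¹ · (-1494/325, 922/325)ᵀ = (-2, -3/5)ᵀ

p = (-2, -3/5)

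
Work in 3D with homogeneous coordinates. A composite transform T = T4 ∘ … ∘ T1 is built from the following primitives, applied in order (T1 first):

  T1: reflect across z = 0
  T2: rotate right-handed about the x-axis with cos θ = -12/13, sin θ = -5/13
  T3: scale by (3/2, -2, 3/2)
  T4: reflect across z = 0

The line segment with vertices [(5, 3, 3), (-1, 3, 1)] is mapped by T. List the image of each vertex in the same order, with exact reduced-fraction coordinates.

T1 reflect across z = 0: (5, 3, 3) → (5, 3, -3); (-1, 3, 1) → (-1, 3, -1)
T2 rotate right-handed about the x-axis with cos θ = -12/13, sin θ = -5/13: (5, 3, -3) → (5, -51/13, 21/13); (-1, 3, -1) → (-1, -41/13, -3/13)
T3 scale by (3/2, -2, 3/2): (5, -51/13, 21/13) → (15/2, 102/13, 63/26); (-1, -41/13, -3/13) → (-3/2, 82/13, -9/26)
T4 reflect across z = 0: (15/2, 102/13, 63/26) → (15/2, 102/13, -63/26); (-3/2, 82/13, -9/26) → (-3/2, 82/13, 9/26)

image vertices: (15/2, 102/13, -63/26), (-3/2, 82/13, 9/26)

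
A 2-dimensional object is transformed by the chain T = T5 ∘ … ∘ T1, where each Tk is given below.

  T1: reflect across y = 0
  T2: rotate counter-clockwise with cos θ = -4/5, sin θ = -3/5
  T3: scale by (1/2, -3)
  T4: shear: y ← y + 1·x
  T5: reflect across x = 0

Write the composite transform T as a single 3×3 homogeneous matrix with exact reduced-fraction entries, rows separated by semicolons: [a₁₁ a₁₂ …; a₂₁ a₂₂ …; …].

T = [2/5 3/10 0; 7/5 -27/10 0; 0 0 1]

T1 = [1 0 0; 0 -1 0; 0 0 1]
T2·T1 = [-4/5 -3/5 0; -3/5 4/5 0; 0 0 1]
T3·…·T1 = [-2/5 -3/10 0; 9/5 -12/5 0; 0 0 1]
T4·…·T1 = [-2/5 -3/10 0; 7/5 -27/10 0; 0 0 1]
T5·…·T1 = [2/5 3/10 0; 7/5 -27/10 0; 0 0 1]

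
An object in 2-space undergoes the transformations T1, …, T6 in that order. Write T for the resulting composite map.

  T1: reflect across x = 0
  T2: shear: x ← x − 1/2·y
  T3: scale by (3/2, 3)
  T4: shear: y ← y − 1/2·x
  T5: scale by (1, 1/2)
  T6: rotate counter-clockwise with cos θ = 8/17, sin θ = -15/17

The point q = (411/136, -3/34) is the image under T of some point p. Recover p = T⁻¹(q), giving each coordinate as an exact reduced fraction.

T1 = [-1 0 0; 0 1 0; 0 0 1]
T2·T1 = [-1 -1/2 0; 0 1 0; 0 0 1]
T3·…·T1 = [-3/2 -3/4 0; 0 3 0; 0 0 1]
T4·…·T1 = [-3/2 -3/4 0; 3/4 27/8 0; 0 0 1]
T5·…·T1 = [-3/2 -3/4 0; 3/8 27/16 0; 0 0 1]
T6·…·T1 = [-3/8 309/272 0; 3/2 99/68 0; 0 0 1]
det M = -9/4; M⁻¹ = [-11/17 103/204 0; 2/3 1/6 0; 0 0 1]
M⁻¹ · (411/136, -3/34)ᵀ = (-2, 2)ᵀ

p = (-2, 2)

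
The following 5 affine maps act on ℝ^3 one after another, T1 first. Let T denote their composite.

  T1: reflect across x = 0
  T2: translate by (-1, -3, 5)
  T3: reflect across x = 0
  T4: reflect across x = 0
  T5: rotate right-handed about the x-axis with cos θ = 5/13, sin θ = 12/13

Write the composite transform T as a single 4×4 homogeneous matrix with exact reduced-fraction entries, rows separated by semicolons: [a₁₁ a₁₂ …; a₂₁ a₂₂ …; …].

T1 = [-1 0 0 0; 0 1 0 0; 0 0 1 0; 0 0 0 1]
T2·T1 = [-1 0 0 -1; 0 1 0 -3; 0 0 1 5; 0 0 0 1]
T3·…·T1 = [1 0 0 1; 0 1 0 -3; 0 0 1 5; 0 0 0 1]
T4·…·T1 = [-1 0 0 -1; 0 1 0 -3; 0 0 1 5; 0 0 0 1]
T5·…·T1 = [-1 0 0 -1; 0 5/13 -12/13 -75/13; 0 12/13 5/13 -11/13; 0 0 0 1]

T = [-1 0 0 -1; 0 5/13 -12/13 -75/13; 0 12/13 5/13 -11/13; 0 0 0 1]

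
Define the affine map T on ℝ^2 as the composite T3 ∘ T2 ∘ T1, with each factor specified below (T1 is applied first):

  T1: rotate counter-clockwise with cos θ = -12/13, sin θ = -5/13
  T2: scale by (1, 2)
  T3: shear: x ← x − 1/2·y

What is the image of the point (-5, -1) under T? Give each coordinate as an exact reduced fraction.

T(p) = (18/13, 74/13)

T1 rotate counter-clockwise with cos θ = -12/13, sin θ = -5/13: (-5, -1) → (55/13, 37/13)
T2 scale by (1, 2): (55/13, 37/13) → (55/13, 74/13)
T3 shear: x ← x − 1/2·y: (55/13, 74/13) → (18/13, 74/13)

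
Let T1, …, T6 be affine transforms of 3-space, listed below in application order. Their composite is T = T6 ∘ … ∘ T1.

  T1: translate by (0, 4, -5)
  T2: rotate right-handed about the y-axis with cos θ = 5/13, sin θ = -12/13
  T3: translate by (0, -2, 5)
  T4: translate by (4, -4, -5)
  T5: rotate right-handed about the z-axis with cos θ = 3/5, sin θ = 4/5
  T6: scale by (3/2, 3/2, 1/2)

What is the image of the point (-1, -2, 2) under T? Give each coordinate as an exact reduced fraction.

T(p) = (1371/130, 264/65, -27/26)

T1 translate by (0, 4, -5): (-1, -2, 2) → (-1, 2, -3)
T2 rotate right-handed about the y-axis with cos θ = 5/13, sin θ = -12/13: (-1, 2, -3) → (31/13, 2, -27/13)
T3 translate by (0, -2, 5): (31/13, 2, -27/13) → (31/13, 0, 38/13)
T4 translate by (4, -4, -5): (31/13, 0, 38/13) → (83/13, -4, -27/13)
T5 rotate right-handed about the z-axis with cos θ = 3/5, sin θ = 4/5: (83/13, -4, -27/13) → (457/65, 176/65, -27/13)
T6 scale by (3/2, 3/2, 1/2): (457/65, 176/65, -27/13) → (1371/130, 264/65, -27/26)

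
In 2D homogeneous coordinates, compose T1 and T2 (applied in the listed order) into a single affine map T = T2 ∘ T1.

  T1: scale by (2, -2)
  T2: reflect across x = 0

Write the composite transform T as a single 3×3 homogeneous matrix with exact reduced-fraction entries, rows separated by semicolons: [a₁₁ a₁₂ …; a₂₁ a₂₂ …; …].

T1 = [2 0 0; 0 -2 0; 0 0 1]
T2·T1 = [-2 0 0; 0 -2 0; 0 0 1]

T = [-2 0 0; 0 -2 0; 0 0 1]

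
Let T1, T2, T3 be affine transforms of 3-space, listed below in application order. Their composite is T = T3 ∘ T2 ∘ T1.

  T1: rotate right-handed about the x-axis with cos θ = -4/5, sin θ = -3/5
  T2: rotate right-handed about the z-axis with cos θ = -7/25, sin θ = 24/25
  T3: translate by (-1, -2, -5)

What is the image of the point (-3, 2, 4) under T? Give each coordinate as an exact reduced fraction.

T1 rotate right-handed about the x-axis with cos θ = -4/5, sin θ = -3/5: (-3, 2, 4) → (-3, 4/5, -22/5)
T2 rotate right-handed about the z-axis with cos θ = -7/25, sin θ = 24/25: (-3, 4/5, -22/5) → (9/125, -388/125, -22/5)
T3 translate by (-1, -2, -5): (9/125, -388/125, -22/5) → (-116/125, -638/125, -47/5)

T(p) = (-116/125, -638/125, -47/5)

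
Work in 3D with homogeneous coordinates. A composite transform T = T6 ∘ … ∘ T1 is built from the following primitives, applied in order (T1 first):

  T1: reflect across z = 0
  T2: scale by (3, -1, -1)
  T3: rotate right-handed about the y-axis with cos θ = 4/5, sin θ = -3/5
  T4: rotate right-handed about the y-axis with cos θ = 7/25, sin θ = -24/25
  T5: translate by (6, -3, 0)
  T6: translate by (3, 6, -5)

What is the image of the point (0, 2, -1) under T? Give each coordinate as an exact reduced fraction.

T(p) = (1242/125, 1, -581/125)

T1 reflect across z = 0: (0, 2, -1) → (0, 2, 1)
T2 scale by (3, -1, -1): (0, 2, 1) → (0, -2, -1)
T3 rotate right-handed about the y-axis with cos θ = 4/5, sin θ = -3/5: (0, -2, -1) → (3/5, -2, -4/5)
T4 rotate right-handed about the y-axis with cos θ = 7/25, sin θ = -24/25: (3/5, -2, -4/5) → (117/125, -2, 44/125)
T5 translate by (6, -3, 0): (117/125, -2, 44/125) → (867/125, -5, 44/125)
T6 translate by (3, 6, -5): (867/125, -5, 44/125) → (1242/125, 1, -581/125)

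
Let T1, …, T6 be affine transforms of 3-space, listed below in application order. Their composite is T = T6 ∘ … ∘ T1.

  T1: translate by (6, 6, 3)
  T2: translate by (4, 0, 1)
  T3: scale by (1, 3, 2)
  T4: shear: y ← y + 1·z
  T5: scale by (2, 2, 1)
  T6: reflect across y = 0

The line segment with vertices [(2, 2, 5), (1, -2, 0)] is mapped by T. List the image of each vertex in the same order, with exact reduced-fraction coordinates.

image vertices: (24, -84, 18), (22, -40, 8)

T1 translate by (6, 6, 3): (2, 2, 5) → (8, 8, 8); (1, -2, 0) → (7, 4, 3)
T2 translate by (4, 0, 1): (8, 8, 8) → (12, 8, 9); (7, 4, 3) → (11, 4, 4)
T3 scale by (1, 3, 2): (12, 8, 9) → (12, 24, 18); (11, 4, 4) → (11, 12, 8)
T4 shear: y ← y + 1·z: (12, 24, 18) → (12, 42, 18); (11, 12, 8) → (11, 20, 8)
T5 scale by (2, 2, 1): (12, 42, 18) → (24, 84, 18); (11, 20, 8) → (22, 40, 8)
T6 reflect across y = 0: (24, 84, 18) → (24, -84, 18); (22, 40, 8) → (22, -40, 8)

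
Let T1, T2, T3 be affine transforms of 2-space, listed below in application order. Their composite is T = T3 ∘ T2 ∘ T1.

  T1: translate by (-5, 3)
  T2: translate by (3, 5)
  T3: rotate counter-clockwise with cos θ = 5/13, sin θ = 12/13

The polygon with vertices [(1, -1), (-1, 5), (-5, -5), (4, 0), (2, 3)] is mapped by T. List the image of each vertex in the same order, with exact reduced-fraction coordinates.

image vertices: (-89/13, 23/13), (-171/13, 29/13), (-71/13, -69/13), (-86/13, 64/13), (-132/13, 55/13)

T1 translate by (-5, 3): (1, -1) → (-4, 2); (-1, 5) → (-6, 8); (-5, -5) → (-10, -2); (4, 0) → (-1, 3); (2, 3) → (-3, 6)
T2 translate by (3, 5): (-4, 2) → (-1, 7); (-6, 8) → (-3, 13); (-10, -2) → (-7, 3); (-1, 3) → (2, 8); (-3, 6) → (0, 11)
T3 rotate counter-clockwise with cos θ = 5/13, sin θ = 12/13: (-1, 7) → (-89/13, 23/13); (-3, 13) → (-171/13, 29/13); (-7, 3) → (-71/13, -69/13); (2, 8) → (-86/13, 64/13); (0, 11) → (-132/13, 55/13)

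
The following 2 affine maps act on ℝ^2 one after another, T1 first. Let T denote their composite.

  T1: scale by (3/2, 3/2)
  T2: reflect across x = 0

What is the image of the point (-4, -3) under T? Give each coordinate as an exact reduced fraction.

T(p) = (6, -9/2)

T1 scale by (3/2, 3/2): (-4, -3) → (-6, -9/2)
T2 reflect across x = 0: (-6, -9/2) → (6, -9/2)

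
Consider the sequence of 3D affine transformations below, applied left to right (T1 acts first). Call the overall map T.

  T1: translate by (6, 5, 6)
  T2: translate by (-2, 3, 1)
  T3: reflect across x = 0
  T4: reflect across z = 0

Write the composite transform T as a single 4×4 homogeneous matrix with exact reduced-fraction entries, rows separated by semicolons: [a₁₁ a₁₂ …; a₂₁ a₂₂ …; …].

T1 = [1 0 0 6; 0 1 0 5; 0 0 1 6; 0 0 0 1]
T2·T1 = [1 0 0 4; 0 1 0 8; 0 0 1 7; 0 0 0 1]
T3·…·T1 = [-1 0 0 -4; 0 1 0 8; 0 0 1 7; 0 0 0 1]
T4·…·T1 = [-1 0 0 -4; 0 1 0 8; 0 0 -1 -7; 0 0 0 1]

T = [-1 0 0 -4; 0 1 0 8; 0 0 -1 -7; 0 0 0 1]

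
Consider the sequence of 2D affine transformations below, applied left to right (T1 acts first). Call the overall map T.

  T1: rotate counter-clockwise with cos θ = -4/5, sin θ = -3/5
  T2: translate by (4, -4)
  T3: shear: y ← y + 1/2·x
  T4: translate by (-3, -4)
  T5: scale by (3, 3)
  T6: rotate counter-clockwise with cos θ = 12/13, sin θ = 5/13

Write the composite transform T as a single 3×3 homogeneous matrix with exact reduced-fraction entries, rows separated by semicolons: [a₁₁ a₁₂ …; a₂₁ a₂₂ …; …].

T = [-69/65 291/130 126/13; -48/13 -9/13 -201/13; 0 0 1]

T1 = [-4/5 3/5 0; -3/5 -4/5 0; 0 0 1]
T2·T1 = [-4/5 3/5 4; -3/5 -4/5 -4; 0 0 1]
T3·…·T1 = [-4/5 3/5 4; -1 -1/2 -2; 0 0 1]
T4·…·T1 = [-4/5 3/5 1; -1 -1/2 -6; 0 0 1]
T5·…·T1 = [-12/5 9/5 3; -3 -3/2 -18; 0 0 1]
T6·…·T1 = [-69/65 291/130 126/13; -48/13 -9/13 -201/13; 0 0 1]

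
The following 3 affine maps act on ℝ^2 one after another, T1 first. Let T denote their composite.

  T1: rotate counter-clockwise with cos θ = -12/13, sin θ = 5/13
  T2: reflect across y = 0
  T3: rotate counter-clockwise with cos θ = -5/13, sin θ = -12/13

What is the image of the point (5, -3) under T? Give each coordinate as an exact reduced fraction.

T1 rotate counter-clockwise with cos θ = -12/13, sin θ = 5/13: (5, -3) → (-45/13, 61/13)
T2 reflect across y = 0: (-45/13, 61/13) → (-45/13, -61/13)
T3 rotate counter-clockwise with cos θ = -5/13, sin θ = -12/13: (-45/13, -61/13) → (-3, 5)

T(p) = (-3, 5)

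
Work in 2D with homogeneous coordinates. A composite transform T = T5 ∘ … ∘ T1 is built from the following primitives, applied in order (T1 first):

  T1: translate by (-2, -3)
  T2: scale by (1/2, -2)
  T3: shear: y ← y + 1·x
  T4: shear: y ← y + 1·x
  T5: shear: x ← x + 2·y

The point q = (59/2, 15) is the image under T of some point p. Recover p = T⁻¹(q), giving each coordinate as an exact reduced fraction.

p = (1, -5)

T1 = [1 0 -2; 0 1 -3; 0 0 1]
T2·T1 = [1/2 0 -1; 0 -2 6; 0 0 1]
T3·…·T1 = [1/2 0 -1; 1/2 -2 5; 0 0 1]
T4·…·T1 = [1/2 0 -1; 1 -2 4; 0 0 1]
T5·…·T1 = [5/2 -4 7; 1 -2 4; 0 0 1]
det M = -1; M⁻¹ = [2 -4 2; 1 -5/2 3; 0 0 1]
M⁻¹ · (59/2, 15)ᵀ = (1, -5)ᵀ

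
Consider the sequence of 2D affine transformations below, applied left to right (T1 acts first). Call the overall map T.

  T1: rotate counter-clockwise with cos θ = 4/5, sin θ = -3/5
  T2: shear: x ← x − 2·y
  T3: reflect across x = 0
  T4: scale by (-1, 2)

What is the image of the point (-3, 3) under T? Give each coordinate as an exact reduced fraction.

T1 rotate counter-clockwise with cos θ = 4/5, sin θ = -3/5: (-3, 3) → (-3/5, 21/5)
T2 shear: x ← x − 2·y: (-3/5, 21/5) → (-9, 21/5)
T3 reflect across x = 0: (-9, 21/5) → (9, 21/5)
T4 scale by (-1, 2): (9, 21/5) → (-9, 42/5)

T(p) = (-9, 42/5)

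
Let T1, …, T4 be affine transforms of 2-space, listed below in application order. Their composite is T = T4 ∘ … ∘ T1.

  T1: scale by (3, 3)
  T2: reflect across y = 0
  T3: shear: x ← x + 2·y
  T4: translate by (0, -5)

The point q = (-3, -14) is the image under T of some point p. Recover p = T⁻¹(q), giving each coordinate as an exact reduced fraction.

p = (5, 3)

T1 = [3 0 0; 0 3 0; 0 0 1]
T2·T1 = [3 0 0; 0 -3 0; 0 0 1]
T3·…·T1 = [3 -6 0; 0 -3 0; 0 0 1]
T4·…·T1 = [3 -6 0; 0 -3 -5; 0 0 1]
det M = -9; M⁻¹ = [1/3 -2/3 -10/3; 0 -1/3 -5/3; 0 0 1]
M⁻¹ · (-3, -14)ᵀ = (5, 3)ᵀ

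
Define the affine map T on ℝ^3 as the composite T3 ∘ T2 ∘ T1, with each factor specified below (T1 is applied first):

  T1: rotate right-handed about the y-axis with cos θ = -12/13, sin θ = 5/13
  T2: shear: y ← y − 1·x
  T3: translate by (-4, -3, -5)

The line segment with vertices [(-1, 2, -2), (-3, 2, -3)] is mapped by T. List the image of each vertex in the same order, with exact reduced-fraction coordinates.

image vertices: (-50/13, -15/13, -36/13), (-31/13, -34/13, -14/13)

T1 rotate right-handed about the y-axis with cos θ = -12/13, sin θ = 5/13: (-1, 2, -2) → (2/13, 2, 29/13); (-3, 2, -3) → (21/13, 2, 51/13)
T2 shear: y ← y − 1·x: (2/13, 2, 29/13) → (2/13, 24/13, 29/13); (21/13, 2, 51/13) → (21/13, 5/13, 51/13)
T3 translate by (-4, -3, -5): (2/13, 24/13, 29/13) → (-50/13, -15/13, -36/13); (21/13, 5/13, 51/13) → (-31/13, -34/13, -14/13)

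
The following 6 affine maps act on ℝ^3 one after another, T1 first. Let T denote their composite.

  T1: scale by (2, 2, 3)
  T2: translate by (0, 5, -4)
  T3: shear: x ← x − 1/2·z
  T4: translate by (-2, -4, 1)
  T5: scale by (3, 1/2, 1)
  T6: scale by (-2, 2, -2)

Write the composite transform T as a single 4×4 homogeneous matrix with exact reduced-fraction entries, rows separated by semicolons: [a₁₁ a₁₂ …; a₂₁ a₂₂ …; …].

T = [-12 0 9 0; 0 2 0 1; 0 0 -6 6; 0 0 0 1]

T1 = [2 0 0 0; 0 2 0 0; 0 0 3 0; 0 0 0 1]
T2·T1 = [2 0 0 0; 0 2 0 5; 0 0 3 -4; 0 0 0 1]
T3·…·T1 = [2 0 -3/2 2; 0 2 0 5; 0 0 3 -4; 0 0 0 1]
T4·…·T1 = [2 0 -3/2 0; 0 2 0 1; 0 0 3 -3; 0 0 0 1]
T5·…·T1 = [6 0 -9/2 0; 0 1 0 1/2; 0 0 3 -3; 0 0 0 1]
T6·…·T1 = [-12 0 9 0; 0 2 0 1; 0 0 -6 6; 0 0 0 1]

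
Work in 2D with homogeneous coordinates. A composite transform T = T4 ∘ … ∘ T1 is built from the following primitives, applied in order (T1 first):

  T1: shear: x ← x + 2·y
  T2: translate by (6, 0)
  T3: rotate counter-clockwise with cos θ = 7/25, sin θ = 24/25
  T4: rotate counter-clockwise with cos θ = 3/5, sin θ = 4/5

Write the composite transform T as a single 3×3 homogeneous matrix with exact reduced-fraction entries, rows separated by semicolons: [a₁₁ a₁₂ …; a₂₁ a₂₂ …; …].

T1 = [1 2 0; 0 1 0; 0 0 1]
T2·T1 = [1 2 6; 0 1 0; 0 0 1]
T3·…·T1 = [7/25 -2/5 42/25; 24/25 11/5 144/25; 0 0 1]
T4·…·T1 = [-3/5 -2 -18/5; 4/5 1 24/5; 0 0 1]

T = [-3/5 -2 -18/5; 4/5 1 24/5; 0 0 1]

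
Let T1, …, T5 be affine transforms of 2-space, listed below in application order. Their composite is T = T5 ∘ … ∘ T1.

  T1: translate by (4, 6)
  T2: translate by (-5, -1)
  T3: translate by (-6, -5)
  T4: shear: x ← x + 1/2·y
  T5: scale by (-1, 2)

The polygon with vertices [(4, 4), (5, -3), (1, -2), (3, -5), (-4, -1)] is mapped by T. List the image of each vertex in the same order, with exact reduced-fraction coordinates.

T1 translate by (4, 6): (4, 4) → (8, 10); (5, -3) → (9, 3); (1, -2) → (5, 4); (3, -5) → (7, 1); (-4, -1) → (0, 5)
T2 translate by (-5, -1): (8, 10) → (3, 9); (9, 3) → (4, 2); (5, 4) → (0, 3); (7, 1) → (2, 0); (0, 5) → (-5, 4)
T3 translate by (-6, -5): (3, 9) → (-3, 4); (4, 2) → (-2, -3); (0, 3) → (-6, -2); (2, 0) → (-4, -5); (-5, 4) → (-11, -1)
T4 shear: x ← x + 1/2·y: (-3, 4) → (-1, 4); (-2, -3) → (-7/2, -3); (-6, -2) → (-7, -2); (-4, -5) → (-13/2, -5); (-11, -1) → (-23/2, -1)
T5 scale by (-1, 2): (-1, 4) → (1, 8); (-7/2, -3) → (7/2, -6); (-7, -2) → (7, -4); (-13/2, -5) → (13/2, -10); (-23/2, -1) → (23/2, -2)

image vertices: (1, 8), (7/2, -6), (7, -4), (13/2, -10), (23/2, -2)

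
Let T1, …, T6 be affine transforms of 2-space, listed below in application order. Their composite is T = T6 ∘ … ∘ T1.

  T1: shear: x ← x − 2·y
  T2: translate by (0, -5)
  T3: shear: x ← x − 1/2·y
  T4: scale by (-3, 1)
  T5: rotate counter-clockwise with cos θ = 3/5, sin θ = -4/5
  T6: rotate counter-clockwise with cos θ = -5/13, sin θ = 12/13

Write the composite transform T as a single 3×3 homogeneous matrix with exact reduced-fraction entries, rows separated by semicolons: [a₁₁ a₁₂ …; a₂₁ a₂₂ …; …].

T = [-99/65 383/130 1/2; -168/65 453/65 -9; 0 0 1]

T1 = [1 -2 0; 0 1 0; 0 0 1]
T2·T1 = [1 -2 0; 0 1 -5; 0 0 1]
T3·…·T1 = [1 -5/2 5/2; 0 1 -5; 0 0 1]
T4·…·T1 = [-3 15/2 -15/2; 0 1 -5; 0 0 1]
T5·…·T1 = [-9/5 53/10 -17/2; 12/5 -27/5 3; 0 0 1]
T6·…·T1 = [-99/65 383/130 1/2; -168/65 453/65 -9; 0 0 1]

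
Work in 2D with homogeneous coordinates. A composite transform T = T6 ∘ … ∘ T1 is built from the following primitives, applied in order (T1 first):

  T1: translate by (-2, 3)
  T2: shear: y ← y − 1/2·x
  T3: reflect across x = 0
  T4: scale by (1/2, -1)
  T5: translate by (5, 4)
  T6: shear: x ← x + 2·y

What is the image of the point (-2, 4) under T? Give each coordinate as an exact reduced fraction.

T1 translate by (-2, 3): (-2, 4) → (-4, 7)
T2 shear: y ← y − 1/2·x: (-4, 7) → (-4, 9)
T3 reflect across x = 0: (-4, 9) → (4, 9)
T4 scale by (1/2, -1): (4, 9) → (2, -9)
T5 translate by (5, 4): (2, -9) → (7, -5)
T6 shear: x ← x + 2·y: (7, -5) → (-3, -5)

T(p) = (-3, -5)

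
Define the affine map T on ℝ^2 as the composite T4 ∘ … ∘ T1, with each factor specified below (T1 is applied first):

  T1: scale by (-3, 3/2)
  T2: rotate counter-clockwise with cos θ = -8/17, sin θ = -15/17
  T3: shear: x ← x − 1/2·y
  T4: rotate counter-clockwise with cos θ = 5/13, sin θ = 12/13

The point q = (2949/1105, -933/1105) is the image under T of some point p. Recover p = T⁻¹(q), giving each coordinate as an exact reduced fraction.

T1 = [-3 0 0; 0 3/2 0; 0 0 1]
T2·T1 = [24/17 45/34 0; 45/17 -12/17 0; 0 0 1]
T3·…·T1 = [3/34 57/34 0; 45/17 -12/17 0; 0 0 1]
T4·…·T1 = [-1065/442 573/442 0; 243/221 282/221 0; 0 0 1]
det M = -9/2; M⁻¹ = [-188/663 191/663 0; 54/221 355/663 0; 0 0 1]
M⁻¹ · (2949/1105, -933/1105)ᵀ = (-1, 1/5)ᵀ

p = (-1, 1/5)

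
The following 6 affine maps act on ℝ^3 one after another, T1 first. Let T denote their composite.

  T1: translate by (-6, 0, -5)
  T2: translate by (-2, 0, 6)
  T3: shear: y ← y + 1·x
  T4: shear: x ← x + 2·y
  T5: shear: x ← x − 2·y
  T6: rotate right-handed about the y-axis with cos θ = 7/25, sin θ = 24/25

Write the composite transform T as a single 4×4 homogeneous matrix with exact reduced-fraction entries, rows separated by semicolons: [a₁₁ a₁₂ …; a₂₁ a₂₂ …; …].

T1 = [1 0 0 -6; 0 1 0 0; 0 0 1 -5; 0 0 0 1]
T2·T1 = [1 0 0 -8; 0 1 0 0; 0 0 1 1; 0 0 0 1]
T3·…·T1 = [1 0 0 -8; 1 1 0 -8; 0 0 1 1; 0 0 0 1]
T4·…·T1 = [3 2 0 -24; 1 1 0 -8; 0 0 1 1; 0 0 0 1]
T5·…·T1 = [1 0 0 -8; 1 1 0 -8; 0 0 1 1; 0 0 0 1]
T6·…·T1 = [7/25 0 24/25 -32/25; 1 1 0 -8; -24/25 0 7/25 199/25; 0 0 0 1]

T = [7/25 0 24/25 -32/25; 1 1 0 -8; -24/25 0 7/25 199/25; 0 0 0 1]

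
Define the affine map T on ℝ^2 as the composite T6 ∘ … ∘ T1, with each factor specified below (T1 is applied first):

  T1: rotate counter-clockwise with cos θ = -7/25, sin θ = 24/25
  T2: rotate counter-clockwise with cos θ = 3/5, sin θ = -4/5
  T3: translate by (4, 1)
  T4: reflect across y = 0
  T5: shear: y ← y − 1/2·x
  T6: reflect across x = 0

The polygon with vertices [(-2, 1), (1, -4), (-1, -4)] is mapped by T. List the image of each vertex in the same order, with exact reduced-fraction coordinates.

T1 rotate counter-clockwise with cos θ = -7/25, sin θ = 24/25: (-2, 1) → (-2/5, -11/5); (1, -4) → (89/25, 52/25); (-1, -4) → (103/25, 4/25)
T2 rotate counter-clockwise with cos θ = 3/5, sin θ = -4/5: (-2/5, -11/5) → (-2, -1); (89/25, 52/25) → (19/5, -8/5); (103/25, 4/25) → (13/5, -16/5)
T3 translate by (4, 1): (-2, -1) → (2, 0); (19/5, -8/5) → (39/5, -3/5); (13/5, -16/5) → (33/5, -11/5)
T4 reflect across y = 0: (2, 0) → (2, 0); (39/5, -3/5) → (39/5, 3/5); (33/5, -11/5) → (33/5, 11/5)
T5 shear: y ← y − 1/2·x: (2, 0) → (2, -1); (39/5, 3/5) → (39/5, -33/10); (33/5, 11/5) → (33/5, -11/10)
T6 reflect across x = 0: (2, -1) → (-2, -1); (39/5, -33/10) → (-39/5, -33/10); (33/5, -11/10) → (-33/5, -11/10)

image vertices: (-2, -1), (-39/5, -33/10), (-33/5, -11/10)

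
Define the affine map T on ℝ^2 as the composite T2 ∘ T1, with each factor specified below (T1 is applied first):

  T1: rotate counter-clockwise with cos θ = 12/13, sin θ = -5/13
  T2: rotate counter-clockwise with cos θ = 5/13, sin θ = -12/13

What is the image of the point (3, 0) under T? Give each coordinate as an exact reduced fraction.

T(p) = (0, -3)

T1 rotate counter-clockwise with cos θ = 12/13, sin θ = -5/13: (3, 0) → (36/13, -15/13)
T2 rotate counter-clockwise with cos θ = 5/13, sin θ = -12/13: (36/13, -15/13) → (0, -3)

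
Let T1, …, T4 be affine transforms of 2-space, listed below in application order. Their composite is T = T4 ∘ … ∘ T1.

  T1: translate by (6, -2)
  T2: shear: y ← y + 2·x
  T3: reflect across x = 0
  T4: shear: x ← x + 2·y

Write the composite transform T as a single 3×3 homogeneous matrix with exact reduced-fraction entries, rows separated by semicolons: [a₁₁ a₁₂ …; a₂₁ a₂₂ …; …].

T1 = [1 0 6; 0 1 -2; 0 0 1]
T2·T1 = [1 0 6; 2 1 10; 0 0 1]
T3·…·T1 = [-1 0 -6; 2 1 10; 0 0 1]
T4·…·T1 = [3 2 14; 2 1 10; 0 0 1]

T = [3 2 14; 2 1 10; 0 0 1]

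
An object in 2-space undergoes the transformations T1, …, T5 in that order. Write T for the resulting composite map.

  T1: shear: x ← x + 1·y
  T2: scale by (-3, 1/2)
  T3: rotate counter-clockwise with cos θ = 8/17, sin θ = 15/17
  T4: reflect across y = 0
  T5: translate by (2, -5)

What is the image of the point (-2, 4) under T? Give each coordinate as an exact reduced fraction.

T1 shear: x ← x + 1·y: (-2, 4) → (2, 4)
T2 scale by (-3, 1/2): (2, 4) → (-6, 2)
T3 rotate counter-clockwise with cos θ = 8/17, sin θ = 15/17: (-6, 2) → (-78/17, -74/17)
T4 reflect across y = 0: (-78/17, -74/17) → (-78/17, 74/17)
T5 translate by (2, -5): (-78/17, 74/17) → (-44/17, -11/17)

T(p) = (-44/17, -11/17)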